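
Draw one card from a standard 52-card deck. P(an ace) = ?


4 aces in 52 cards
P = 4/52 = 0.0769

P = 0.0769


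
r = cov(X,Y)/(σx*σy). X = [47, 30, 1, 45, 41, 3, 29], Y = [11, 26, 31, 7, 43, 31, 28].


Mean X = 28.0000, Mean Y = 25.2857
SD X = 17.639242, SD Y = 11.498003
Cov = -92.142857
r = -92.142857/(17.639242*11.498003) = -0.4543

r = -0.4543


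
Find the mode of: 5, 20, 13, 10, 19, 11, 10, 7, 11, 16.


Frequencies: 5:1, 7:1, 10:2, 11:2, 13:1, 16:1, 19:1, 20:1
Max frequency = 2
Mode = 10, 11

Mode = 10, 11


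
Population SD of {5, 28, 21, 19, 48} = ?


Mean = 24.2000
Variance = 197.3600
SD = sqrt(197.3600) = 14.0485

SD = 14.0485


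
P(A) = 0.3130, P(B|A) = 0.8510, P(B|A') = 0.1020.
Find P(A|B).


P(B) = P(B|A)*P(A) + P(B|A')*P(A')
= 0.8510*0.3130 + 0.1020*0.6870
= 0.266363 + 0.070074 = 0.336437
P(A|B) = 0.266363/0.336437 = 0.7917

P(A|B) = 0.7917


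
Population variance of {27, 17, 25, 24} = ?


Mean = 23.2500
Squared deviations: 14.0625, 39.0625, 3.0625, 0.5625
Sum = 56.7500
Variance = 56.7500/4 = 14.1875

Variance = 14.1875


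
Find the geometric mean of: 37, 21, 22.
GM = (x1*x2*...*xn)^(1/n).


Product = 37 × 21 × 22 = 17094
GM = 17094^(1/3) = 25.7601

GM = 25.7601


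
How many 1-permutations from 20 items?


P(20,1) = 20!/19!
= 2432902008176640000/121645100408832000
= 20

P(20,1) = 20


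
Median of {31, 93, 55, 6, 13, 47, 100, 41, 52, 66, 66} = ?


Sorted: 6, 13, 31, 41, 47, 52, 55, 66, 66, 93, 100
n = 11 (odd)
Middle value = 52

Median = 52


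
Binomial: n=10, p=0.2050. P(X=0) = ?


C(10,0) = 1
p^0 = 1.000000
(1-p)^10 = 0.100849
P = 1 * 1.000000 * 0.100849 = 0.1008

P(X=0) = 0.1008


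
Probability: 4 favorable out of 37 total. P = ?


P = 4/37 = 0.1081

P = 0.1081


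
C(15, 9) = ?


C(15,9) = 15!/(9! × 6!)
= 1307674368000/(362880 × 720)
= 5005

C(15,9) = 5005


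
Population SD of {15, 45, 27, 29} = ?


Mean = 29.0000
Variance = 114.0000
SD = sqrt(114.0000) = 10.6771

SD = 10.6771


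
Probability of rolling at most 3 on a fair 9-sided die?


Favorable outcomes (roll ≤ 3): 3
Total outcomes = 9
P = 3/9 = 0.3333

P = 0.3333


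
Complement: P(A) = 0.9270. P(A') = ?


P(not A) = 1 - 0.9270 = 0.0730

P(not A) = 0.0730


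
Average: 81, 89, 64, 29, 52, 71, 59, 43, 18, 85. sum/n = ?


Sum = 81 + 89 + 64 + 29 + 52 + 71 + 59 + 43 + 18 + 85 = 591
n = 10
Mean = 591/10 = 59.1000

Mean = 59.1000


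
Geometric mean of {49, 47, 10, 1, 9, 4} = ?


Product = 49 × 47 × 10 × 1 × 9 × 4 = 829080
GM = 829080^(1/6) = 9.6924

GM = 9.6924


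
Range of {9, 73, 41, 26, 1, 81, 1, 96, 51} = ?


Max = 96, Min = 1
Range = 96 - 1 = 95

Range = 95


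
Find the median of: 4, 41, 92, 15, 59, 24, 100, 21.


Sorted: 4, 15, 21, 24, 41, 59, 92, 100
n = 8 (even)
Middle values: 24 and 41
Median = (24+41)/2 = 32.5000

Median = 32.5000


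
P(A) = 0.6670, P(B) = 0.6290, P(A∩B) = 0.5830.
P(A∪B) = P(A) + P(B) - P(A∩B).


P(A∪B) = 0.6670 + 0.6290 - 0.5830
= 1.2960 - 0.5830
= 0.7130

P(A∪B) = 0.7130


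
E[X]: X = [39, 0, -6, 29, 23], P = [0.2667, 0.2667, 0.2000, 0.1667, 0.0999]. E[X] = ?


E[X] = 39*0.2667 + 0*0.2667 - 6*0.2000 + 29*0.1667 + 23*0.0999
= 10.4013 + 0 - 1.2000 + 4.8343 + 2.2977
= 16.3333

E[X] = 16.3333


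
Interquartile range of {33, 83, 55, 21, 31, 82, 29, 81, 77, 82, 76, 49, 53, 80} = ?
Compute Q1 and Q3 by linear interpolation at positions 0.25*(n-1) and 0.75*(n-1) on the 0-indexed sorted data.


Sorted: 21, 29, 31, 33, 49, 53, 55, 76, 77, 80, 81, 82, 82, 83
Q1 (25th %ile) = 37.0000
Q3 (75th %ile) = 80.7500
IQR = 80.7500 - 37.0000 = 43.7500

IQR = 43.7500


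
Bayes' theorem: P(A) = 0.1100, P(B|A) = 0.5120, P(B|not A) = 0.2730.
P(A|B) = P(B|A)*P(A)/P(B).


P(B) = P(B|A)*P(A) + P(B|A')*P(A')
= 0.5120*0.1100 + 0.2730*0.8900
= 0.056320 + 0.242970 = 0.299290
P(A|B) = 0.056320/0.299290 = 0.1882

P(A|B) = 0.1882


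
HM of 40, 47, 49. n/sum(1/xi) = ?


Sum of reciprocals = 1/40 + 1/47 + 1/49 = 0.066685
HM = 3/0.066685 = 44.9878

HM = 44.9878


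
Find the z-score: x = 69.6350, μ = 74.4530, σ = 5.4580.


z = (69.6350 - 74.4530)/5.4580
= -4.8180/5.4580
= -0.8827

z = -0.8827


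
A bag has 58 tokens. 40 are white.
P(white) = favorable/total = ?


P = 40/58 = 0.6897

P = 0.6897


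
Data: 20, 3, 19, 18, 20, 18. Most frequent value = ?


Frequencies: 3:1, 18:2, 19:1, 20:2
Max frequency = 2
Mode = 18, 20

Mode = 18, 20


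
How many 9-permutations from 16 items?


P(16,9) = 16!/7!
= 20922789888000/5040
= 4151347200

P(16,9) = 4151347200


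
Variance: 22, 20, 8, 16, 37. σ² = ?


Mean = 20.6000
Squared deviations: 1.9600, 0.3600, 158.7600, 21.1600, 268.9600
Sum = 451.2000
Variance = 451.2000/5 = 90.2400

Variance = 90.2400


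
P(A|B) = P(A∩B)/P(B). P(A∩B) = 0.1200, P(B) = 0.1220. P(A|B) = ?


P(A|B) = 0.1200/0.1220 = 0.9836

P(A|B) = 0.9836


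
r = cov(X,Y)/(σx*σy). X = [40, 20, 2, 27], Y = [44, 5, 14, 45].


Mean X = 22.2500, Mean Y = 27.0000
SD X = 13.718145, SD Y = 17.790447
Cov = 175.000000
r = 175.000000/(13.718145*17.790447) = 0.7171

r = 0.7171


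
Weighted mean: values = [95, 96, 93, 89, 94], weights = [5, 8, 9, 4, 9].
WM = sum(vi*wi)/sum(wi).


Numerator = 95*5 + 96*8 + 93*9 + 89*4 + 94*9 = 3282
Denominator = 5 + 8 + 9 + 4 + 9 = 35
WM = 3282/35 = 93.7714

WM = 93.7714


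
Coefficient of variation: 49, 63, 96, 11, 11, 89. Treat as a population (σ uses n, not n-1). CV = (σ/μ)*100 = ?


Mean = 53.1667
SD = 33.6374
CV = (33.6374/53.1667)*100 = 63.2678%

CV = 63.2678%


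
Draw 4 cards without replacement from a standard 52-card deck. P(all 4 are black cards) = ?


P(all black cards) = (26/52) × (25/51) × (24/50) × (23/49)
= 0.0552

P = 0.0552


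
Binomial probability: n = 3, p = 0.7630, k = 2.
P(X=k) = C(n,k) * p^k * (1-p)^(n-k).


C(3,2) = 3
p^2 = 0.582169
(1-p)^1 = 0.237000
P = 3 * 0.582169 * 0.237000 = 0.4139

P(X=2) = 0.4139


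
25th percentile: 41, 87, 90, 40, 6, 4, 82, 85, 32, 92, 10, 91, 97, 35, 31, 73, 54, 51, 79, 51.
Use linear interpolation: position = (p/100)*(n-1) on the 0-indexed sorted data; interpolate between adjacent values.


Sorted: 4, 6, 10, 31, 32, 35, 40, 41, 51, 51, 54, 73, 79, 82, 85, 87, 90, 91, 92, 97
n = 20
Index = 25/100 * 19 = 4.7500
Lower = data[4] = 32, Upper = data[5] = 35
P25 = 32 + 0.7500*(3) = 34.2500

P25 = 34.2500


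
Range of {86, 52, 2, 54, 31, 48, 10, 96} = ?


Max = 96, Min = 2
Range = 96 - 2 = 94

Range = 94


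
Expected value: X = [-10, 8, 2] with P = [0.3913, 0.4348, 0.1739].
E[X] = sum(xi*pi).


E[X] = -10*0.3913 + 8*0.4348 + 2*0.1739
= -3.9130 + 3.4784 + 0.3478
= -0.0868

E[X] = -0.0868


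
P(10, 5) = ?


P(10,5) = 10!/5!
= 3628800/120
= 30240

P(10,5) = 30240


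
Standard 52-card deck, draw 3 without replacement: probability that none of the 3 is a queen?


P(no queens) = (48/52) × (47/51) × (46/50)
= 0.7826

P = 0.7826


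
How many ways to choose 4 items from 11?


C(11,4) = 11!/(4! × 7!)
= 39916800/(24 × 5040)
= 330

C(11,4) = 330


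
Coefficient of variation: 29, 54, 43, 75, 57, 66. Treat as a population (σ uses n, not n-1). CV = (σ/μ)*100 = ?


Mean = 54.0000
SD = 14.9443
CV = (14.9443/54.0000)*100 = 27.6747%

CV = 27.6747%


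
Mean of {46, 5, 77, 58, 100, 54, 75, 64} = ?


Sum = 46 + 5 + 77 + 58 + 100 + 54 + 75 + 64 = 479
n = 8
Mean = 479/8 = 59.8750

Mean = 59.8750


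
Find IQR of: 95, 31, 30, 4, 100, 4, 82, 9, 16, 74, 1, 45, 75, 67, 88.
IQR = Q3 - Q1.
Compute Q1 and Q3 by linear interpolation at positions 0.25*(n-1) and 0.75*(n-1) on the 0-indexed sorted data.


Sorted: 1, 4, 4, 9, 16, 30, 31, 45, 67, 74, 75, 82, 88, 95, 100
Q1 (25th %ile) = 12.5000
Q3 (75th %ile) = 78.5000
IQR = 78.5000 - 12.5000 = 66.0000

IQR = 66.0000


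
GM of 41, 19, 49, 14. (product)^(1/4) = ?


Product = 41 × 19 × 49 × 14 = 534394
GM = 534394^(1/4) = 27.0374

GM = 27.0374


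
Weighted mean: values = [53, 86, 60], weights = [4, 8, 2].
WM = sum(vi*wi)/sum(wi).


Numerator = 53*4 + 86*8 + 60*2 = 1020
Denominator = 4 + 8 + 2 = 14
WM = 1020/14 = 72.8571

WM = 72.8571


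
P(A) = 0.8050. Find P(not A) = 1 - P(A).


P(not A) = 1 - 0.8050 = 0.1950

P(not A) = 0.1950


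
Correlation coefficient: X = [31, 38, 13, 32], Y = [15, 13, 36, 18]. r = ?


Mean X = 28.5000, Mean Y = 20.5000
SD X = 9.340771, SD Y = 9.124144
Cov = -83.500000
r = -83.500000/(9.340771*9.124144) = -0.9797

r = -0.9797


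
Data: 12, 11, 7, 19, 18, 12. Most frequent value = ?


Frequencies: 7:1, 11:1, 12:2, 18:1, 19:1
Max frequency = 2
Mode = 12

Mode = 12


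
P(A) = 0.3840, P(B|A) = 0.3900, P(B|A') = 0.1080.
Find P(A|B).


P(B) = P(B|A)*P(A) + P(B|A')*P(A')
= 0.3900*0.3840 + 0.1080*0.6160
= 0.149760 + 0.066528 = 0.216288
P(A|B) = 0.149760/0.216288 = 0.6924

P(A|B) = 0.6924


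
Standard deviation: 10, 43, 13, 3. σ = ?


Mean = 17.2500
Variance = 234.1875
SD = sqrt(234.1875) = 15.3032

SD = 15.3032


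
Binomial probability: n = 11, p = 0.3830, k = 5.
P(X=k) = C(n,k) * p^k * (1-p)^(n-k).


C(11,5) = 462
p^5 = 0.008241
(1-p)^6 = 0.055171
P = 462 * 0.008241 * 0.055171 = 0.2101

P(X=5) = 0.2101


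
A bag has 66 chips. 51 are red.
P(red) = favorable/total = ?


P = 51/66 = 0.7727

P = 0.7727


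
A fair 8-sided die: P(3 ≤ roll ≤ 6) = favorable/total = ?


Favorable outcomes (3 ≤ roll ≤ 6): 4
Total outcomes = 8
P = 4/8 = 0.5000

P = 0.5000


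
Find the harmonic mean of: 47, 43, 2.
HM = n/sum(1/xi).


Sum of reciprocals = 1/47 + 1/43 + 1/2 = 0.544532
HM = 3/0.544532 = 5.5093

HM = 5.5093


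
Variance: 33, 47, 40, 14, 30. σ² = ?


Mean = 32.8000
Squared deviations: 0.0400, 201.6400, 51.8400, 353.4400, 7.8400
Sum = 614.8000
Variance = 614.8000/5 = 122.9600

Variance = 122.9600


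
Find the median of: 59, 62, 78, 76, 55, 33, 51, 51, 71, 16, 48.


Sorted: 16, 33, 48, 51, 51, 55, 59, 62, 71, 76, 78
n = 11 (odd)
Middle value = 55

Median = 55


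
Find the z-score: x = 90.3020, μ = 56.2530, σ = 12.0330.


z = (90.3020 - 56.2530)/12.0330
= 34.0490/12.0330
= 2.8296

z = 2.8296


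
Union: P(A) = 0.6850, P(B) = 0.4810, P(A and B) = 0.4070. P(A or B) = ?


P(A∪B) = 0.6850 + 0.4810 - 0.4070
= 1.1660 - 0.4070
= 0.7590

P(A∪B) = 0.7590


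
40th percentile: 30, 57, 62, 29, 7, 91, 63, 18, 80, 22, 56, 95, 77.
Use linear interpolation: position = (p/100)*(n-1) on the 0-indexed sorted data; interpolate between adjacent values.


Sorted: 7, 18, 22, 29, 30, 56, 57, 62, 63, 77, 80, 91, 95
n = 13
Index = 40/100 * 12 = 4.8000
Lower = data[4] = 30, Upper = data[5] = 56
P40 = 30 + 0.8000*(26) = 50.8000

P40 = 50.8000


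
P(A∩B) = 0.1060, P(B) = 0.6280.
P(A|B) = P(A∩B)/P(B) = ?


P(A|B) = 0.1060/0.6280 = 0.1688

P(A|B) = 0.1688


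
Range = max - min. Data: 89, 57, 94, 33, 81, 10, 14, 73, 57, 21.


Max = 94, Min = 10
Range = 94 - 10 = 84

Range = 84


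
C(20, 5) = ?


C(20,5) = 20!/(5! × 15!)
= 2432902008176640000/(120 × 1307674368000)
= 15504

C(20,5) = 15504


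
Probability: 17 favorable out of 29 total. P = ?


P = 17/29 = 0.5862

P = 0.5862


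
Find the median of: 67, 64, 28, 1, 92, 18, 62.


Sorted: 1, 18, 28, 62, 64, 67, 92
n = 7 (odd)
Middle value = 62

Median = 62


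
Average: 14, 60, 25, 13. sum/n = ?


Sum = 14 + 60 + 25 + 13 = 112
n = 4
Mean = 112/4 = 28.0000

Mean = 28.0000


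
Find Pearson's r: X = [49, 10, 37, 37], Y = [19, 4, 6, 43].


Mean X = 33.2500, Mean Y = 18.0000
SD X = 14.289419, SD Y = 15.540270
Cov = 97.500000
r = 97.500000/(14.289419*15.540270) = 0.4391

r = 0.4391


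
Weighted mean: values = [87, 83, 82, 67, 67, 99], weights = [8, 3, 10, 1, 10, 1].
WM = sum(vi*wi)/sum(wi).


Numerator = 87*8 + 83*3 + 82*10 + 67*1 + 67*10 + 99*1 = 2601
Denominator = 8 + 3 + 10 + 1 + 10 + 1 = 33
WM = 2601/33 = 78.8182

WM = 78.8182


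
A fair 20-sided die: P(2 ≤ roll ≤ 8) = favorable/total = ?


Favorable outcomes (2 ≤ roll ≤ 8): 7
Total outcomes = 20
P = 7/20 = 0.3500

P = 0.3500


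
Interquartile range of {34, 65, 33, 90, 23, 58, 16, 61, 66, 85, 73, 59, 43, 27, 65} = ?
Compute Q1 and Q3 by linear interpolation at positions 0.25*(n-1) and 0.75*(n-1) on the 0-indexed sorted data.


Sorted: 16, 23, 27, 33, 34, 43, 58, 59, 61, 65, 65, 66, 73, 85, 90
Q1 (25th %ile) = 33.5000
Q3 (75th %ile) = 65.5000
IQR = 65.5000 - 33.5000 = 32.0000

IQR = 32.0000


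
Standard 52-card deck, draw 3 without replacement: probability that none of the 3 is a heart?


P(no hearts) = (39/52) × (38/51) × (37/50)
= 0.4135

P = 0.4135


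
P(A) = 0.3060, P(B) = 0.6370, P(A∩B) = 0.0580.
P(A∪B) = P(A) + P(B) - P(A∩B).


P(A∪B) = 0.3060 + 0.6370 - 0.0580
= 0.9430 - 0.0580
= 0.8850

P(A∪B) = 0.8850


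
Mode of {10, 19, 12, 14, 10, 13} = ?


Frequencies: 10:2, 12:1, 13:1, 14:1, 19:1
Max frequency = 2
Mode = 10

Mode = 10


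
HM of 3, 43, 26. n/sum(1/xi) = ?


Sum of reciprocals = 1/3 + 1/43 + 1/26 = 0.395051
HM = 3/0.395051 = 7.5940

HM = 7.5940


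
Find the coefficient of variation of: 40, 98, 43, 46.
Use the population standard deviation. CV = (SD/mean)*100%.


Mean = 56.7500
SD = 23.9100
CV = (23.9100/56.7500)*100 = 42.1321%

CV = 42.1321%


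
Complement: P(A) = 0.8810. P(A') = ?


P(not A) = 1 - 0.8810 = 0.1190

P(not A) = 0.1190


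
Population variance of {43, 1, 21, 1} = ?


Mean = 16.5000
Squared deviations: 702.2500, 240.2500, 20.2500, 240.2500
Sum = 1203.0000
Variance = 1203.0000/4 = 300.7500

Variance = 300.7500


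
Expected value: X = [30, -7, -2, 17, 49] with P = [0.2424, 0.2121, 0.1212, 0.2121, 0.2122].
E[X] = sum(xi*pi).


E[X] = 30*0.2424 - 7*0.2121 - 2*0.1212 + 17*0.2121 + 49*0.2122
= 7.2720 - 1.4847 - 0.2424 + 3.6057 + 10.3978
= 19.5484

E[X] = 19.5484


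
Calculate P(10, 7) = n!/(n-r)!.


P(10,7) = 10!/3!
= 3628800/6
= 604800

P(10,7) = 604800


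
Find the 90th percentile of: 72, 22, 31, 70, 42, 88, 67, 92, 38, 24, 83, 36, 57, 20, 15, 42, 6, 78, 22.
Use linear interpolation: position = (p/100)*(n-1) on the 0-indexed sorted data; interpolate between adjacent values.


Sorted: 6, 15, 20, 22, 22, 24, 31, 36, 38, 42, 42, 57, 67, 70, 72, 78, 83, 88, 92
n = 19
Index = 90/100 * 18 = 16.2000
Lower = data[16] = 83, Upper = data[17] = 88
P90 = 83 + 0.2000*(5) = 84.0000

P90 = 84.0000


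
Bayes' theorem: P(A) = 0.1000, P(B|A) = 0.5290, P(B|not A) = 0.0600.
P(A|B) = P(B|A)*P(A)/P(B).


P(B) = P(B|A)*P(A) + P(B|A')*P(A')
= 0.5290*0.1000 + 0.0600*0.9000
= 0.052900 + 0.054000 = 0.106900
P(A|B) = 0.052900/0.106900 = 0.4949

P(A|B) = 0.4949


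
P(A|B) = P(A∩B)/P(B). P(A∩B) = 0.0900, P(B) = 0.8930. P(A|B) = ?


P(A|B) = 0.0900/0.8930 = 0.1008

P(A|B) = 0.1008


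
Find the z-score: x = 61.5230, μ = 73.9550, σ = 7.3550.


z = (61.5230 - 73.9550)/7.3550
= -12.4320/7.3550
= -1.6903

z = -1.6903


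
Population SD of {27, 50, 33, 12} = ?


Mean = 30.5000
Variance = 185.2500
SD = sqrt(185.2500) = 13.6107

SD = 13.6107


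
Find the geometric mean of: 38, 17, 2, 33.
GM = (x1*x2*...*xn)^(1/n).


Product = 38 × 17 × 2 × 33 = 42636
GM = 42636^(1/4) = 14.3696

GM = 14.3696


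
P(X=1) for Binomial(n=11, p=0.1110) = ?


C(11,1) = 11
p^1 = 0.111000
(1-p)^10 = 0.308331
P = 11 * 0.111000 * 0.308331 = 0.3765

P(X=1) = 0.3765


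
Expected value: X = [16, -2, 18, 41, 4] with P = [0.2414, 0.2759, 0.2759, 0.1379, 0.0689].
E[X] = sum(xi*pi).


E[X] = 16*0.2414 - 2*0.2759 + 18*0.2759 + 41*0.1379 + 4*0.0689
= 3.8624 - 0.5518 + 4.9662 + 5.6539 + 0.2756
= 14.2063

E[X] = 14.2063


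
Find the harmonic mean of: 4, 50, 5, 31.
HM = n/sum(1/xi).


Sum of reciprocals = 1/4 + 1/50 + 1/5 + 1/31 = 0.502258
HM = 4/0.502258 = 7.9640

HM = 7.9640


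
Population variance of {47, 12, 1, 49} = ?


Mean = 27.2500
Squared deviations: 390.0625, 232.5625, 689.0625, 473.0625
Sum = 1784.7500
Variance = 1784.7500/4 = 446.1875

Variance = 446.1875


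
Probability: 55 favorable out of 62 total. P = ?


P = 55/62 = 0.8871

P = 0.8871


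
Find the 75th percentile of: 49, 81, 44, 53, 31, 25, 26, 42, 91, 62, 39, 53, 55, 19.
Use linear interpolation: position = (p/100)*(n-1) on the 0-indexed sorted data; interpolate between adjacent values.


Sorted: 19, 25, 26, 31, 39, 42, 44, 49, 53, 53, 55, 62, 81, 91
n = 14
Index = 75/100 * 13 = 9.7500
Lower = data[9] = 53, Upper = data[10] = 55
P75 = 53 + 0.7500*(2) = 54.5000

P75 = 54.5000


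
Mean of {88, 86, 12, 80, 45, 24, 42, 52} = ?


Sum = 88 + 86 + 12 + 80 + 45 + 24 + 42 + 52 = 429
n = 8
Mean = 429/8 = 53.6250

Mean = 53.6250


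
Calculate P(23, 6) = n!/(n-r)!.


P(23,6) = 23!/17!
= 25852016738884976640000/355687428096000
= 72681840

P(23,6) = 72681840


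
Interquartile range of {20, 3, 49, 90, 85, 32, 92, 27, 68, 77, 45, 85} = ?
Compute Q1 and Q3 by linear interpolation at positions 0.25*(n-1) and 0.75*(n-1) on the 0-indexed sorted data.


Sorted: 3, 20, 27, 32, 45, 49, 68, 77, 85, 85, 90, 92
Q1 (25th %ile) = 30.7500
Q3 (75th %ile) = 85.0000
IQR = 85.0000 - 30.7500 = 54.2500

IQR = 54.2500


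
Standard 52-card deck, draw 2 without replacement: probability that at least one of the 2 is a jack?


P(at least one) = 1 - P(none)
P(none) = (48/52) × (47/51) = 0.850679
P(at least one) = 1 - 0.850679 = 0.1493

P = 0.1493


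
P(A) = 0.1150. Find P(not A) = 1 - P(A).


P(not A) = 1 - 0.1150 = 0.8850

P(not A) = 0.8850


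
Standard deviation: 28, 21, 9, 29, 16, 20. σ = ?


Mean = 20.5000
Variance = 46.9167
SD = sqrt(46.9167) = 6.8496

SD = 6.8496


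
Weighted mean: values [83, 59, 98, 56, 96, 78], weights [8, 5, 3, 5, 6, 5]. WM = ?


Numerator = 83*8 + 59*5 + 98*3 + 56*5 + 96*6 + 78*5 = 2499
Denominator = 8 + 5 + 3 + 5 + 6 + 5 = 32
WM = 2499/32 = 78.0938

WM = 78.0938


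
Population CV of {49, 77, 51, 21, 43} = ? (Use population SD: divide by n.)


Mean = 48.2000
SD = 17.9154
CV = (17.9154/48.2000)*100 = 37.1688%

CV = 37.1688%


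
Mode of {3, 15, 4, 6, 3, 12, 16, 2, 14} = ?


Frequencies: 2:1, 3:2, 4:1, 6:1, 12:1, 14:1, 15:1, 16:1
Max frequency = 2
Mode = 3

Mode = 3


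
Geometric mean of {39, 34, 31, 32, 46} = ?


Product = 39 × 34 × 31 × 32 × 46 = 60508032
GM = 60508032^(1/5) = 36.0050

GM = 36.0050


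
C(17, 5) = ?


C(17,5) = 17!/(5! × 12!)
= 355687428096000/(120 × 479001600)
= 6188

C(17,5) = 6188


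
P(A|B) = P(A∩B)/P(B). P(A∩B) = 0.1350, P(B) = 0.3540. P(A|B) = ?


P(A|B) = 0.1350/0.3540 = 0.3814

P(A|B) = 0.3814


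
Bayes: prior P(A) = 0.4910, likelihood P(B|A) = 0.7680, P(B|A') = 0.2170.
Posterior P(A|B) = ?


P(B) = P(B|A)*P(A) + P(B|A')*P(A')
= 0.7680*0.4910 + 0.2170*0.5090
= 0.377088 + 0.110453 = 0.487541
P(A|B) = 0.377088/0.487541 = 0.7734

P(A|B) = 0.7734


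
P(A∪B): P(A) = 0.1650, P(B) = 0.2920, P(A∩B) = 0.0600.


P(A∪B) = 0.1650 + 0.2920 - 0.0600
= 0.4570 - 0.0600
= 0.3970

P(A∪B) = 0.3970


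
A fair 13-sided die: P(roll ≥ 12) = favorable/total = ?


Favorable outcomes (roll ≥ 12): 2
Total outcomes = 13
P = 2/13 = 0.1538

P = 0.1538


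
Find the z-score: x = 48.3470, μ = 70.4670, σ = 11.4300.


z = (48.3470 - 70.4670)/11.4300
= -22.1200/11.4300
= -1.9353

z = -1.9353


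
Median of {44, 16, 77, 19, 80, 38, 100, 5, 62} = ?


Sorted: 5, 16, 19, 38, 44, 62, 77, 80, 100
n = 9 (odd)
Middle value = 44

Median = 44


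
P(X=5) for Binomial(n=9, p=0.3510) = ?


C(9,5) = 126
p^5 = 0.005328
(1-p)^4 = 0.177410
P = 126 * 0.005328 * 0.177410 = 0.1191

P(X=5) = 0.1191


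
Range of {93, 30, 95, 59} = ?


Max = 95, Min = 30
Range = 95 - 30 = 65

Range = 65


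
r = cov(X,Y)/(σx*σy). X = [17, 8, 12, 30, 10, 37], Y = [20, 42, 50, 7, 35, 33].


Mean X = 19.0000, Mean Y = 31.1667
SD X = 10.801234, SD Y = 14.135259
Cov = -82.666667
r = -82.666667/(10.801234*14.135259) = -0.5414

r = -0.5414


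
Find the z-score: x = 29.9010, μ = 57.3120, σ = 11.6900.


z = (29.9010 - 57.3120)/11.6900
= -27.4110/11.6900
= -2.3448

z = -2.3448


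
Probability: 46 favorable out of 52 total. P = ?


P = 46/52 = 0.8846

P = 0.8846


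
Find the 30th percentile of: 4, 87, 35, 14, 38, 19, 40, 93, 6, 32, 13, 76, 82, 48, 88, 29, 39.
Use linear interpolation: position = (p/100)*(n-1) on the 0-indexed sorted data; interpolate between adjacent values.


Sorted: 4, 6, 13, 14, 19, 29, 32, 35, 38, 39, 40, 48, 76, 82, 87, 88, 93
n = 17
Index = 30/100 * 16 = 4.8000
Lower = data[4] = 19, Upper = data[5] = 29
P30 = 19 + 0.8000*(10) = 27.0000

P30 = 27.0000


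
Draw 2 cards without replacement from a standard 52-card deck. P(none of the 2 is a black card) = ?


P(no black cards) = (26/52) × (25/51)
= 0.2451

P = 0.2451


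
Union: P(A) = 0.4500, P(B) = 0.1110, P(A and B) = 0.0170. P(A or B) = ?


P(A∪B) = 0.4500 + 0.1110 - 0.0170
= 0.5610 - 0.0170
= 0.5440

P(A∪B) = 0.5440


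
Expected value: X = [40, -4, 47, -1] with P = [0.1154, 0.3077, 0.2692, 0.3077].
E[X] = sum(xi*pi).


E[X] = 40*0.1154 - 4*0.3077 + 47*0.2692 - 1*0.3077
= 4.6160 - 1.2308 + 12.6524 - 0.3077
= 15.7299

E[X] = 15.7299


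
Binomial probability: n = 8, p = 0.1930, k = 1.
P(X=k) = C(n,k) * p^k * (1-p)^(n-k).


C(8,1) = 8
p^1 = 0.193000
(1-p)^7 = 0.222902
P = 8 * 0.193000 * 0.222902 = 0.3442

P(X=1) = 0.3442


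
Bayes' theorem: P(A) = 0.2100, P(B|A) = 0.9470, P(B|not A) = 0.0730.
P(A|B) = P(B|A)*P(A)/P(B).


P(B) = P(B|A)*P(A) + P(B|A')*P(A')
= 0.9470*0.2100 + 0.0730*0.7900
= 0.198870 + 0.057670 = 0.256540
P(A|B) = 0.198870/0.256540 = 0.7752

P(A|B) = 0.7752


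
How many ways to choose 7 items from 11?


C(11,7) = 11!/(7! × 4!)
= 39916800/(5040 × 24)
= 330

C(11,7) = 330


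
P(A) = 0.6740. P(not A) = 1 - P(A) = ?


P(not A) = 1 - 0.6740 = 0.3260

P(not A) = 0.3260


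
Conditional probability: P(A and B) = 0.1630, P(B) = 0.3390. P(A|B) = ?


P(A|B) = 0.1630/0.3390 = 0.4808

P(A|B) = 0.4808


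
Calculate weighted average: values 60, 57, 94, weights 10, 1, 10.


Numerator = 60*10 + 57*1 + 94*10 = 1597
Denominator = 10 + 1 + 10 = 21
WM = 1597/21 = 76.0476

WM = 76.0476


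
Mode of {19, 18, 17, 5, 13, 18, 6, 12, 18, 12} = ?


Frequencies: 5:1, 6:1, 12:2, 13:1, 17:1, 18:3, 19:1
Max frequency = 3
Mode = 18

Mode = 18


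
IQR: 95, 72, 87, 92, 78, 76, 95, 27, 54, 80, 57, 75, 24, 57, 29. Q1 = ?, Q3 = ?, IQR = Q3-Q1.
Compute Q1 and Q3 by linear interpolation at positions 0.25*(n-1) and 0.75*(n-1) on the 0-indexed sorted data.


Sorted: 24, 27, 29, 54, 57, 57, 72, 75, 76, 78, 80, 87, 92, 95, 95
Q1 (25th %ile) = 55.5000
Q3 (75th %ile) = 83.5000
IQR = 83.5000 - 55.5000 = 28.0000

IQR = 28.0000


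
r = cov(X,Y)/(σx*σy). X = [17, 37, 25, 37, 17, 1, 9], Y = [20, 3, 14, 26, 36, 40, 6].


Mean X = 20.4286, Mean Y = 20.7143
SD X = 12.545428, SD Y = 13.144410
Cov = -70.448980
r = -70.448980/(12.545428*13.144410) = -0.4272

r = -0.4272


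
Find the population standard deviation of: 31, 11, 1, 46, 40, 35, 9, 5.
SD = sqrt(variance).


Mean = 22.2500
Variance = 271.1875
SD = sqrt(271.1875) = 16.4678

SD = 16.4678


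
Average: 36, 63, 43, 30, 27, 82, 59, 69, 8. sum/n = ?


Sum = 36 + 63 + 43 + 30 + 27 + 82 + 59 + 69 + 8 = 417
n = 9
Mean = 417/9 = 46.3333

Mean = 46.3333


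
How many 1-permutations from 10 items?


P(10,1) = 10!/9!
= 3628800/362880
= 10

P(10,1) = 10


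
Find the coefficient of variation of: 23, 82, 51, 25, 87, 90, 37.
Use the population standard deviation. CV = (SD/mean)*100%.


Mean = 56.4286
SD = 27.3279
CV = (27.3279/56.4286)*100 = 48.4293%

CV = 48.4293%


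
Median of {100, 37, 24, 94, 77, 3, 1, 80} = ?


Sorted: 1, 3, 24, 37, 77, 80, 94, 100
n = 8 (even)
Middle values: 37 and 77
Median = (37+77)/2 = 57.0000

Median = 57.0000


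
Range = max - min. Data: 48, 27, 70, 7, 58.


Max = 70, Min = 7
Range = 70 - 7 = 63

Range = 63


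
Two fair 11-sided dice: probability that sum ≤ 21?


Total outcomes = 11×11 = 121
Favorable (sum ≤ 21): 120
P = 120/121 = 0.9917

P = 0.9917


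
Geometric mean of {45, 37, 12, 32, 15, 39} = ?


Product = 45 × 37 × 12 × 32 × 15 × 39 = 374025600
GM = 374025600^(1/6) = 26.8421

GM = 26.8421


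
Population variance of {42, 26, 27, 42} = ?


Mean = 34.2500
Squared deviations: 60.0625, 68.0625, 52.5625, 60.0625
Sum = 240.7500
Variance = 240.7500/4 = 60.1875

Variance = 60.1875


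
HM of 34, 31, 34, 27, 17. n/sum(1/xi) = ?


Sum of reciprocals = 1/34 + 1/31 + 1/34 + 1/27 + 1/17 = 0.186942
HM = 5/0.186942 = 26.7462

HM = 26.7462


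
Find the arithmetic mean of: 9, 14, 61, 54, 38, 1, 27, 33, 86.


Sum = 9 + 14 + 61 + 54 + 38 + 1 + 27 + 33 + 86 = 323
n = 9
Mean = 323/9 = 35.8889

Mean = 35.8889


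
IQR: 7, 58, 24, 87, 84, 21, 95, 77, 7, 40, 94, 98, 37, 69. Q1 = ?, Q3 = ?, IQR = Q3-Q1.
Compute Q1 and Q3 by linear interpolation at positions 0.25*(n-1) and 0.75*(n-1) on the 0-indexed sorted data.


Sorted: 7, 7, 21, 24, 37, 40, 58, 69, 77, 84, 87, 94, 95, 98
Q1 (25th %ile) = 27.2500
Q3 (75th %ile) = 86.2500
IQR = 86.2500 - 27.2500 = 59.0000

IQR = 59.0000


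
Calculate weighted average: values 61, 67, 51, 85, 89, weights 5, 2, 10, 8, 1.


Numerator = 61*5 + 67*2 + 51*10 + 85*8 + 89*1 = 1718
Denominator = 5 + 2 + 10 + 8 + 1 = 26
WM = 1718/26 = 66.0769

WM = 66.0769


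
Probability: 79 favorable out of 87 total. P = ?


P = 79/87 = 0.9080

P = 0.9080


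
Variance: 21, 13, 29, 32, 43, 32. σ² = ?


Mean = 28.3333
Squared deviations: 53.7778, 235.1111, 0.4444, 13.4444, 215.1111, 13.4444
Sum = 531.3333
Variance = 531.3333/6 = 88.5556

Variance = 88.5556


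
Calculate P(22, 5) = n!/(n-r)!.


P(22,5) = 22!/17!
= 1124000727777607680000/355687428096000
= 3160080

P(22,5) = 3160080


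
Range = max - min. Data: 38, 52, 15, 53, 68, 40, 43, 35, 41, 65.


Max = 68, Min = 15
Range = 68 - 15 = 53

Range = 53


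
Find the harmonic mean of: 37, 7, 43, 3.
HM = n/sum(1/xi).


Sum of reciprocals = 1/37 + 1/7 + 1/43 + 1/3 = 0.526473
HM = 4/0.526473 = 7.5977

HM = 7.5977


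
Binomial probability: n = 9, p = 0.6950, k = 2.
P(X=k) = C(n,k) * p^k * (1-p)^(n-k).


C(9,2) = 36
p^2 = 0.483025
(1-p)^7 = 0.000246
P = 36 * 0.483025 * 0.000246 = 0.0043

P(X=2) = 0.0043


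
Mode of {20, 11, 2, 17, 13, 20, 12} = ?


Frequencies: 2:1, 11:1, 12:1, 13:1, 17:1, 20:2
Max frequency = 2
Mode = 20

Mode = 20


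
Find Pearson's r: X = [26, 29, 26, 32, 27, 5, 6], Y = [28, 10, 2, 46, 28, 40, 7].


Mean X = 21.5714, Mean Y = 23.0000
SD X = 10.349012, SD Y = 15.738942
Cov = 9.571429
r = 9.571429/(10.349012*15.738942) = 0.0588

r = 0.0588


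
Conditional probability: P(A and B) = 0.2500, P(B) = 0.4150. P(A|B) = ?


P(A|B) = 0.2500/0.4150 = 0.6024

P(A|B) = 0.6024


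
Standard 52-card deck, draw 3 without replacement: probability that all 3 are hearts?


P(all hearts) = (13/52) × (12/51) × (11/50)
= 0.0129

P = 0.0129


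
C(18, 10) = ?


C(18,10) = 18!/(10! × 8!)
= 6402373705728000/(3628800 × 40320)
= 43758

C(18,10) = 43758


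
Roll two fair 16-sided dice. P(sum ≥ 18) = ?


Total outcomes = 16×16 = 256
Favorable (sum ≥ 18): 120
P = 120/256 = 0.4688

P = 0.4688


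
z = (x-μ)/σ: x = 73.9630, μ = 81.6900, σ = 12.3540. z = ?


z = (73.9630 - 81.6900)/12.3540
= -7.7270/12.3540
= -0.6255

z = -0.6255


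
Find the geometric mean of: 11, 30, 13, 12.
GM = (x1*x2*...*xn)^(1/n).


Product = 11 × 30 × 13 × 12 = 51480
GM = 51480^(1/4) = 15.0629

GM = 15.0629


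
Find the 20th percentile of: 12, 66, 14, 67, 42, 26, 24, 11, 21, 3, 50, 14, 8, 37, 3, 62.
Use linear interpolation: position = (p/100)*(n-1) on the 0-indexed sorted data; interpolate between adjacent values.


Sorted: 3, 3, 8, 11, 12, 14, 14, 21, 24, 26, 37, 42, 50, 62, 66, 67
n = 16
Index = 20/100 * 15 = 3.0000
Lower = data[3] = 11, Upper = data[4] = 12
P20 = 11 + 0*(1) = 11.0000

P20 = 11.0000


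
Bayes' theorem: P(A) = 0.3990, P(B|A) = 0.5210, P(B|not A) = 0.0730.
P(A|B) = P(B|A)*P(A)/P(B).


P(B) = P(B|A)*P(A) + P(B|A')*P(A')
= 0.5210*0.3990 + 0.0730*0.6010
= 0.207879 + 0.043873 = 0.251752
P(A|B) = 0.207879/0.251752 = 0.8257

P(A|B) = 0.8257


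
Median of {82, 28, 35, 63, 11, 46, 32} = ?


Sorted: 11, 28, 32, 35, 46, 63, 82
n = 7 (odd)
Middle value = 35

Median = 35


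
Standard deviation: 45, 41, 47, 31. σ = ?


Mean = 41.0000
Variance = 38.0000
SD = sqrt(38.0000) = 6.1644

SD = 6.1644


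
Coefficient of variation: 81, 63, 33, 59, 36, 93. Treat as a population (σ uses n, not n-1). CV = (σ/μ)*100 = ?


Mean = 60.8333
SD = 21.7594
CV = (21.7594/60.8333)*100 = 35.7689%

CV = 35.7689%


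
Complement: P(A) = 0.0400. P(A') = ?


P(not A) = 1 - 0.0400 = 0.9600

P(not A) = 0.9600


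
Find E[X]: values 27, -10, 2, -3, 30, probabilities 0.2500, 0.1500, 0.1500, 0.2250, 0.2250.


E[X] = 27*0.2500 - 10*0.1500 + 2*0.1500 - 3*0.2250 + 30*0.2250
= 6.7500 - 1.5000 + 0.3000 - 0.6750 + 6.7500
= 11.6250

E[X] = 11.6250


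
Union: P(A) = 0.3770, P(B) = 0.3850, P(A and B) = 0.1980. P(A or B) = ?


P(A∪B) = 0.3770 + 0.3850 - 0.1980
= 0.7620 - 0.1980
= 0.5640

P(A∪B) = 0.5640


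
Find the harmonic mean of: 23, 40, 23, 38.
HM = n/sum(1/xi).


Sum of reciprocals = 1/23 + 1/40 + 1/23 + 1/38 = 0.138272
HM = 4/0.138272 = 28.9284

HM = 28.9284


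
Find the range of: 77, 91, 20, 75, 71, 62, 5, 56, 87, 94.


Max = 94, Min = 5
Range = 94 - 5 = 89

Range = 89


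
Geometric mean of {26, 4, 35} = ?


Product = 26 × 4 × 35 = 3640
GM = 3640^(1/3) = 15.3827

GM = 15.3827


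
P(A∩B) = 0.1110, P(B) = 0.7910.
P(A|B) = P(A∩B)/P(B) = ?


P(A|B) = 0.1110/0.7910 = 0.1403

P(A|B) = 0.1403


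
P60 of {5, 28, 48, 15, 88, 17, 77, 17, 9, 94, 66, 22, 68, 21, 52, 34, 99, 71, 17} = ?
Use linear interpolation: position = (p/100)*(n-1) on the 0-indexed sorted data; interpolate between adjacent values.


Sorted: 5, 9, 15, 17, 17, 17, 21, 22, 28, 34, 48, 52, 66, 68, 71, 77, 88, 94, 99
n = 19
Index = 60/100 * 18 = 10.8000
Lower = data[10] = 48, Upper = data[11] = 52
P60 = 48 + 0.8000*(4) = 51.2000

P60 = 51.2000


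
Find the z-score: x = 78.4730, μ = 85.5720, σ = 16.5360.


z = (78.4730 - 85.5720)/16.5360
= -7.0990/16.5360
= -0.4293

z = -0.4293


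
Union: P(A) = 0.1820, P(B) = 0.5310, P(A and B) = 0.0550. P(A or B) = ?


P(A∪B) = 0.1820 + 0.5310 - 0.0550
= 0.7130 - 0.0550
= 0.6580

P(A∪B) = 0.6580


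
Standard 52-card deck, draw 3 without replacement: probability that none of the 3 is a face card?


P(no face cards) = (40/52) × (39/51) × (38/50)
= 0.4471

P = 0.4471


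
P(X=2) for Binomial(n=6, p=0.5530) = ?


C(6,2) = 15
p^2 = 0.305809
(1-p)^4 = 0.039924
P = 15 * 0.305809 * 0.039924 = 0.1831

P(X=2) = 0.1831


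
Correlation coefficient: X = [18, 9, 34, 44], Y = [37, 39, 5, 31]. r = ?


Mean X = 26.2500, Mean Y = 28.0000
SD X = 13.608361, SD Y = 13.601471
Cov = -97.250000
r = -97.250000/(13.608361*13.601471) = -0.5254

r = -0.5254


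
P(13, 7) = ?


P(13,7) = 13!/6!
= 6227020800/720
= 8648640

P(13,7) = 8648640


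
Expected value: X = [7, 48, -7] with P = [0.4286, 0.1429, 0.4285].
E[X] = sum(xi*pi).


E[X] = 7*0.4286 + 48*0.1429 - 7*0.4285
= 3.0002 + 6.8592 - 2.9995
= 6.8599

E[X] = 6.8599


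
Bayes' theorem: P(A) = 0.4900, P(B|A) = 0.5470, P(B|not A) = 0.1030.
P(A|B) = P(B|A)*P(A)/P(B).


P(B) = P(B|A)*P(A) + P(B|A')*P(A')
= 0.5470*0.4900 + 0.1030*0.5100
= 0.268030 + 0.052530 = 0.320560
P(A|B) = 0.268030/0.320560 = 0.8361

P(A|B) = 0.8361


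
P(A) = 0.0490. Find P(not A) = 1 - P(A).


P(not A) = 1 - 0.0490 = 0.9510

P(not A) = 0.9510


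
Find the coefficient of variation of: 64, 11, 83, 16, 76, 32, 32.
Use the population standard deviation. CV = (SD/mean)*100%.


Mean = 44.8571
SD = 26.9943
CV = (26.9943/44.8571)*100 = 60.1784%

CV = 60.1784%


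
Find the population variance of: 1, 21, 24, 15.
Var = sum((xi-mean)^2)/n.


Mean = 15.2500
Squared deviations: 203.0625, 33.0625, 76.5625, 0.0625
Sum = 312.7500
Variance = 312.7500/4 = 78.1875

Variance = 78.1875


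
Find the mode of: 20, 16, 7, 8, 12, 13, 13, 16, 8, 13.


Frequencies: 7:1, 8:2, 12:1, 13:3, 16:2, 20:1
Max frequency = 3
Mode = 13

Mode = 13


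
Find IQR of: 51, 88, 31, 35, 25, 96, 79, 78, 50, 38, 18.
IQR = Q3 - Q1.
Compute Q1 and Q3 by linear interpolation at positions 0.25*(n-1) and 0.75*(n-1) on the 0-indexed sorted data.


Sorted: 18, 25, 31, 35, 38, 50, 51, 78, 79, 88, 96
Q1 (25th %ile) = 33.0000
Q3 (75th %ile) = 78.5000
IQR = 78.5000 - 33.0000 = 45.5000

IQR = 45.5000


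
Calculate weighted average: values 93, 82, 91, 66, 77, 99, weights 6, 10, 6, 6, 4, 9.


Numerator = 93*6 + 82*10 + 91*6 + 66*6 + 77*4 + 99*9 = 3519
Denominator = 6 + 10 + 6 + 6 + 4 + 9 = 41
WM = 3519/41 = 85.8293

WM = 85.8293


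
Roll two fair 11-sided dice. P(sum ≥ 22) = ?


Total outcomes = 11×11 = 121
Favorable (sum ≥ 22): 1
P = 1/121 = 0.0083

P = 0.0083


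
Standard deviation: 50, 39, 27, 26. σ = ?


Mean = 35.5000
Variance = 96.2500
SD = sqrt(96.2500) = 9.8107

SD = 9.8107


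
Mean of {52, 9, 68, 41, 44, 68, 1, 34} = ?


Sum = 52 + 9 + 68 + 41 + 44 + 68 + 1 + 34 = 317
n = 8
Mean = 317/8 = 39.6250

Mean = 39.6250


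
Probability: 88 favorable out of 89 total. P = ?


P = 88/89 = 0.9888

P = 0.9888


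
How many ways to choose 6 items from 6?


C(6,6) = 6!/(6! × 0!)
= 720/(720 × 1)
= 1

C(6,6) = 1


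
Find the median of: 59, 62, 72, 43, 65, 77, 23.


Sorted: 23, 43, 59, 62, 65, 72, 77
n = 7 (odd)
Middle value = 62

Median = 62


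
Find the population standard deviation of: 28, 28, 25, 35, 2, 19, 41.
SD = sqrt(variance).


Mean = 25.4286
Variance = 133.9592
SD = sqrt(133.9592) = 11.5741

SD = 11.5741


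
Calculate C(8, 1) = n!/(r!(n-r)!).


C(8,1) = 8!/(1! × 7!)
= 40320/(1 × 5040)
= 8

C(8,1) = 8


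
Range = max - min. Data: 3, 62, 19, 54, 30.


Max = 62, Min = 3
Range = 62 - 3 = 59

Range = 59


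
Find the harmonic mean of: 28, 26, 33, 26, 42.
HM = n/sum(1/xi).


Sum of reciprocals = 1/28 + 1/26 + 1/33 + 1/26 + 1/42 = 0.166750
HM = 5/0.166750 = 29.9850

HM = 29.9850


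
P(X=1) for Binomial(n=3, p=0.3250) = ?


C(3,1) = 3
p^1 = 0.325000
(1-p)^2 = 0.455625
P = 3 * 0.325000 * 0.455625 = 0.4442

P(X=1) = 0.4442


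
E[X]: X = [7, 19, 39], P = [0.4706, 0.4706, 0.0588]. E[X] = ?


E[X] = 7*0.4706 + 19*0.4706 + 39*0.0588
= 3.2942 + 8.9414 + 2.2932
= 14.5288

E[X] = 14.5288


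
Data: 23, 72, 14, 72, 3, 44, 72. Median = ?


Sorted: 3, 14, 23, 44, 72, 72, 72
n = 7 (odd)
Middle value = 44

Median = 44


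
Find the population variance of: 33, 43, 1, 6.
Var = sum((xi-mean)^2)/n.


Mean = 20.7500
Squared deviations: 150.0625, 495.0625, 390.0625, 217.5625
Sum = 1252.7500
Variance = 1252.7500/4 = 313.1875

Variance = 313.1875


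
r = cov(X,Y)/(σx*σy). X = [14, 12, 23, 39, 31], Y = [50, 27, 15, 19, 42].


Mean X = 23.8000, Mean Y = 30.6000
SD X = 10.186265, SD Y = 13.395522
Cov = -45.880000
r = -45.880000/(10.186265*13.395522) = -0.3362

r = -0.3362


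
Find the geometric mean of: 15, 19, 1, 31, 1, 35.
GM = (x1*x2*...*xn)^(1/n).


Product = 15 × 19 × 1 × 31 × 1 × 35 = 309225
GM = 309225^(1/6) = 8.2233

GM = 8.2233


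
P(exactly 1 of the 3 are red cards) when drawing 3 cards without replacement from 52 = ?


Hypergeometric: P(X=1) = C(26,1)·C(26,2) / C(52,3)
= 26 × 325 / 22100
= 8450/22100 = 0.3824

P = 0.3824


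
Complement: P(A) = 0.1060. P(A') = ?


P(not A) = 1 - 0.1060 = 0.8940

P(not A) = 0.8940


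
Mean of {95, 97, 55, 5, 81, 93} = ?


Sum = 95 + 97 + 55 + 5 + 81 + 93 = 426
n = 6
Mean = 426/6 = 71.0000

Mean = 71.0000


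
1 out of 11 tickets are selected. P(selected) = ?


P = 1/11 = 0.0909

P = 0.0909


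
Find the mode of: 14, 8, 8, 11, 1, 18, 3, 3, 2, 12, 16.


Frequencies: 1:1, 2:1, 3:2, 8:2, 11:1, 12:1, 14:1, 16:1, 18:1
Max frequency = 2
Mode = 3, 8

Mode = 3, 8


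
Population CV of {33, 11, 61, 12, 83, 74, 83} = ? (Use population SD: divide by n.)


Mean = 51.0000
SD = 29.5732
CV = (29.5732/51.0000)*100 = 57.9866%

CV = 57.9866%


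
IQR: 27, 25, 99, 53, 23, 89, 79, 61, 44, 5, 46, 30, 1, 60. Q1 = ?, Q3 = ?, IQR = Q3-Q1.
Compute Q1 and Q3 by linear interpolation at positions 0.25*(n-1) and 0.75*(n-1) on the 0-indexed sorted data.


Sorted: 1, 5, 23, 25, 27, 30, 44, 46, 53, 60, 61, 79, 89, 99
Q1 (25th %ile) = 25.5000
Q3 (75th %ile) = 60.7500
IQR = 60.7500 - 25.5000 = 35.2500

IQR = 35.2500


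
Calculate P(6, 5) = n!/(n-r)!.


P(6,5) = 6!/1!
= 720/1
= 720

P(6,5) = 720


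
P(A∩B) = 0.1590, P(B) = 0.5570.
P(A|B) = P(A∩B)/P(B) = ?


P(A|B) = 0.1590/0.5570 = 0.2855

P(A|B) = 0.2855


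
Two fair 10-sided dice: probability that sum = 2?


Total outcomes = 10×10 = 100
Favorable (sum = 2): 1
P = 1/100 = 0.0100

P = 0.0100


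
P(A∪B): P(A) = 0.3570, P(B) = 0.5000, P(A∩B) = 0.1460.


P(A∪B) = 0.3570 + 0.5000 - 0.1460
= 0.8570 - 0.1460
= 0.7110

P(A∪B) = 0.7110


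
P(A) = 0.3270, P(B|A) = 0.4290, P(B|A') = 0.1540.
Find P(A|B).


P(B) = P(B|A)*P(A) + P(B|A')*P(A')
= 0.4290*0.3270 + 0.1540*0.6730
= 0.140283 + 0.103642 = 0.243925
P(A|B) = 0.140283/0.243925 = 0.5751

P(A|B) = 0.5751


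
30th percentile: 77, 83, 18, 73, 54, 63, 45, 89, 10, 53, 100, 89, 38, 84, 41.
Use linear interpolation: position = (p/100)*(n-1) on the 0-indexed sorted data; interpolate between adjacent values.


Sorted: 10, 18, 38, 41, 45, 53, 54, 63, 73, 77, 83, 84, 89, 89, 100
n = 15
Index = 30/100 * 14 = 4.2000
Lower = data[4] = 45, Upper = data[5] = 53
P30 = 45 + 0.2000*(8) = 46.6000

P30 = 46.6000


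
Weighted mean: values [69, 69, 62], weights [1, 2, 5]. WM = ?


Numerator = 69*1 + 69*2 + 62*5 = 517
Denominator = 1 + 2 + 5 = 8
WM = 517/8 = 64.6250

WM = 64.6250


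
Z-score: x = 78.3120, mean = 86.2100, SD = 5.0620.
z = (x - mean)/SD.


z = (78.3120 - 86.2100)/5.0620
= -7.8980/5.0620
= -1.5603

z = -1.5603


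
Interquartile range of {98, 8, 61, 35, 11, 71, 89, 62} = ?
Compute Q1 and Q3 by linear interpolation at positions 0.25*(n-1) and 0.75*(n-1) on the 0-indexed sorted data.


Sorted: 8, 11, 35, 61, 62, 71, 89, 98
Q1 (25th %ile) = 29.0000
Q3 (75th %ile) = 75.5000
IQR = 75.5000 - 29.0000 = 46.5000

IQR = 46.5000


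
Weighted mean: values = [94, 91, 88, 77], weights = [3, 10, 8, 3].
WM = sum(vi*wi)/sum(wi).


Numerator = 94*3 + 91*10 + 88*8 + 77*3 = 2127
Denominator = 3 + 10 + 8 + 3 = 24
WM = 2127/24 = 88.6250

WM = 88.6250


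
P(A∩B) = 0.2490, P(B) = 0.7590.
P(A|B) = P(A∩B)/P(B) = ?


P(A|B) = 0.2490/0.7590 = 0.3281

P(A|B) = 0.3281


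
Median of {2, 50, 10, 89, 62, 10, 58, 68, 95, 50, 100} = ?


Sorted: 2, 10, 10, 50, 50, 58, 62, 68, 89, 95, 100
n = 11 (odd)
Middle value = 58

Median = 58


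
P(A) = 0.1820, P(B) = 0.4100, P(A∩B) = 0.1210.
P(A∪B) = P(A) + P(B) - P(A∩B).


P(A∪B) = 0.1820 + 0.4100 - 0.1210
= 0.5920 - 0.1210
= 0.4710

P(A∪B) = 0.4710


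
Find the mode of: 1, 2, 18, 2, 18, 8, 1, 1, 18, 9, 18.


Frequencies: 1:3, 2:2, 8:1, 9:1, 18:4
Max frequency = 4
Mode = 18

Mode = 18


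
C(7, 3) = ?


C(7,3) = 7!/(3! × 4!)
= 5040/(6 × 24)
= 35

C(7,3) = 35


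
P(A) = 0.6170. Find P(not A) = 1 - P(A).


P(not A) = 1 - 0.6170 = 0.3830

P(not A) = 0.3830


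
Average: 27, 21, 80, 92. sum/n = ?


Sum = 27 + 21 + 80 + 92 = 220
n = 4
Mean = 220/4 = 55.0000

Mean = 55.0000
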